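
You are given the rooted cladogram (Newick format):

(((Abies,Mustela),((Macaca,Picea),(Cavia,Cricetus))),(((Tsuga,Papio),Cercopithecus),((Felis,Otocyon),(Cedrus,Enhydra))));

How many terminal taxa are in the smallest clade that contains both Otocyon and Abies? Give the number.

The MRCA of Otocyon and Abies is the root, so the clade is the entire tree.
That clade contains 13 terminal taxa: Abies, Cavia, Cedrus, Cercopithecus, Cricetus, Enhydra, Felis, Macaca, Mustela, Otocyon, Papio, Picea, Tsuga.

13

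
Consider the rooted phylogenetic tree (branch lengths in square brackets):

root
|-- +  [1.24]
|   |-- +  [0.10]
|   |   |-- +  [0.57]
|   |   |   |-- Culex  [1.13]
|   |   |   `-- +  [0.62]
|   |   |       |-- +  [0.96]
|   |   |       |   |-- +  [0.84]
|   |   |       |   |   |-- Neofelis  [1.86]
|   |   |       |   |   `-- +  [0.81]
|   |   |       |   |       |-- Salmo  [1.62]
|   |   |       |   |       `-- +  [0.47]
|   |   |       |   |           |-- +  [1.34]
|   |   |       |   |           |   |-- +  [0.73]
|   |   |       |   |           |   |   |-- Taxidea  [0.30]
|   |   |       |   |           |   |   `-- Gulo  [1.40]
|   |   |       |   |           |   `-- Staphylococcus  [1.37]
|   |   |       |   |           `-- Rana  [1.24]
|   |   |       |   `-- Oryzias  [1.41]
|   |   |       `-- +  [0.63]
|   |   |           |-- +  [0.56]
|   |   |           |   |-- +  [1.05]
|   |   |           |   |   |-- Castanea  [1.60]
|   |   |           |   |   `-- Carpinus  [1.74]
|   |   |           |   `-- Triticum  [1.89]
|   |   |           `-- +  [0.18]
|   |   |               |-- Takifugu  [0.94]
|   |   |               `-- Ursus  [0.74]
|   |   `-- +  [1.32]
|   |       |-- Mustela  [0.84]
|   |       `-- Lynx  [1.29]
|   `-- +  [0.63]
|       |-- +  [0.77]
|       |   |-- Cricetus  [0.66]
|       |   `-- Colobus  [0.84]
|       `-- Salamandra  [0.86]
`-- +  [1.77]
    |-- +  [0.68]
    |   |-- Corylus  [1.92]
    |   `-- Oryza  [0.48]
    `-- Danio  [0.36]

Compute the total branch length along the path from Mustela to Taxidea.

The path runs Mustela → … → MRCA → … → Taxidea; the MRCA is the node subtending ((Culex,(((Neofelis,(Salmo,(((Taxidea,Gulo),Staphylococcus),Rana))),Oryzias),(((Castanea,Carpinus),Triticum),(Takifugu,Ursus)))),(Mustela,Lynx)).
Branch lengths along that path: 0.84 + 1.32 + 0.57 + 0.62 + 0.96 + 0.84 + 0.81 + 0.47 + 1.34 + 0.73 + 0.30 = 8.80.

8.80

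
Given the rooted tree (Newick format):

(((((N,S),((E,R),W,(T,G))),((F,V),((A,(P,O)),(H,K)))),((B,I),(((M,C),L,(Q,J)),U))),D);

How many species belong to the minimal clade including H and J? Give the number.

22

The MRCA of H and J is the node subtending ((((N,S),((E,R),W,(T,G))),((F,V),((A,(P,O)),(H,K)))),((B,I),(((M,C),L,(Q,J)),U))).
That clade contains 22 terminal taxa: A, B, C, E, F, G, H, I, J, K, L, M, N, O, P, Q, R, S, T, U, V, W.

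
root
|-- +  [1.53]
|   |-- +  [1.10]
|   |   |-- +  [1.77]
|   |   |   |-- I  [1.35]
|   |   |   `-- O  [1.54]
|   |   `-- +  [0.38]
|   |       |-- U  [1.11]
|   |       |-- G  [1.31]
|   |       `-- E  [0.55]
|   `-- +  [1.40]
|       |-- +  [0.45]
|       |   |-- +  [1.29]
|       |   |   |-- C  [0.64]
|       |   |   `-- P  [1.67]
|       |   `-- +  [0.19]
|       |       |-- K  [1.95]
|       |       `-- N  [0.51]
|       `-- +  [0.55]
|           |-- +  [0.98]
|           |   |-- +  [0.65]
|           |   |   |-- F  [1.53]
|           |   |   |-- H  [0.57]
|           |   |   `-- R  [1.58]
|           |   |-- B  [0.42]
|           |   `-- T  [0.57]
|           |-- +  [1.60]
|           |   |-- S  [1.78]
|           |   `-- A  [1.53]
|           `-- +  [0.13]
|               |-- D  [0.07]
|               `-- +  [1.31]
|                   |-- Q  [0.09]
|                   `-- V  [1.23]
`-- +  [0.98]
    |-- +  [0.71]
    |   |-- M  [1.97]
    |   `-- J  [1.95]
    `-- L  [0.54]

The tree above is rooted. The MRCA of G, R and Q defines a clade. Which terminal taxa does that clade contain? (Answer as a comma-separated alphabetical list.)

A, B, C, D, E, F, G, H, I, K, N, O, P, Q, R, S, T, U, V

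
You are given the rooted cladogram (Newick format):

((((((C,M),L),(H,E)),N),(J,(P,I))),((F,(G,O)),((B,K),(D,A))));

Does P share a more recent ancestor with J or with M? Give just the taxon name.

The MRCA of P and J subtends (J,(P,I)) (3 taxa).
The MRCA of P and M subtends (((((C,M),L),(H,E)),N),(J,(P,I))) (9 taxa).
The first is nested inside the second, so P shares a more recent common ancestor with J.

J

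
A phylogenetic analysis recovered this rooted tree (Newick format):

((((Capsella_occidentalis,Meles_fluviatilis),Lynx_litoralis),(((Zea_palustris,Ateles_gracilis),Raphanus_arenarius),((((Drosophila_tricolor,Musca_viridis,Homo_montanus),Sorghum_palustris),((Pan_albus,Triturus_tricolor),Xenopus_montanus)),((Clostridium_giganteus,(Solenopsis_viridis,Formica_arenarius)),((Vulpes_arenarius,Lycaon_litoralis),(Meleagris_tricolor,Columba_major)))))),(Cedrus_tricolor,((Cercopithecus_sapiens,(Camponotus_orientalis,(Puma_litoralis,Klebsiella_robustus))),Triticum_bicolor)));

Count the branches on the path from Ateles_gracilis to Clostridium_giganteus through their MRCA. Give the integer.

7

The MRCA of Ateles_gracilis and Clostridium_giganteus is the node subtending (((Zea_palustris,Ateles_gracilis),Raphanus_arenarius),((((Drosophila_tricolor,Musca_viridis,Homo_montanus),Sorghum_palustris),((Pan_albus,Triturus_tricolor),Xenopus_montanus)),((Clostridium_giganteus,(Solenopsis_viridis,Formica_arenarius)),((Vulpes_arenarius,Lycaon_litoralis),(Meleagris_tricolor,Columba_major))))).
From Ateles_gracilis up to that node: 3 branches. From Clostridium_giganteus up to the same node: 4 branches. Total: 3 + 4 = 7.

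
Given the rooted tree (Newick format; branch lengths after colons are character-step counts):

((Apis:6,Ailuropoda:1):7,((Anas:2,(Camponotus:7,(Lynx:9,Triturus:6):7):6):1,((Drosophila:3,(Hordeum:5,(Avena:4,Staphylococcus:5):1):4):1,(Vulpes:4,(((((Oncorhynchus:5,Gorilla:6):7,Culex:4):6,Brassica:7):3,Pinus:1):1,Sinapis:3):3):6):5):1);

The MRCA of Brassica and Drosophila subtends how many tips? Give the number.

11

The MRCA of Brassica and Drosophila is the node subtending ((Drosophila,(Hordeum,(Avena,Staphylococcus))),(Vulpes,(((((Oncorhynchus,Gorilla),Culex),Brassica),Pinus),Sinapis))).
That clade contains 11 terminal taxa: Avena, Brassica, Culex, Drosophila, Gorilla, Hordeum, Oncorhynchus, Pinus, Sinapis, Staphylococcus, Vulpes.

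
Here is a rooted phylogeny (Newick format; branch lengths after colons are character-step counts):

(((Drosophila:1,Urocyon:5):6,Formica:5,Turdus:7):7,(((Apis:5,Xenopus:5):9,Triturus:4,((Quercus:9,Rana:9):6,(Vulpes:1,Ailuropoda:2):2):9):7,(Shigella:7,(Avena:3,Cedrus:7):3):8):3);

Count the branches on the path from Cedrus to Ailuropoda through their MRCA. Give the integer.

7

The MRCA of Cedrus and Ailuropoda is the node subtending (((Apis,Xenopus),Triturus,((Quercus,Rana),(Vulpes,Ailuropoda))),(Shigella,(Avena,Cedrus))).
From Cedrus up to that node: 3 branches. From Ailuropoda up to the same node: 4 branches. Total: 3 + 4 = 7.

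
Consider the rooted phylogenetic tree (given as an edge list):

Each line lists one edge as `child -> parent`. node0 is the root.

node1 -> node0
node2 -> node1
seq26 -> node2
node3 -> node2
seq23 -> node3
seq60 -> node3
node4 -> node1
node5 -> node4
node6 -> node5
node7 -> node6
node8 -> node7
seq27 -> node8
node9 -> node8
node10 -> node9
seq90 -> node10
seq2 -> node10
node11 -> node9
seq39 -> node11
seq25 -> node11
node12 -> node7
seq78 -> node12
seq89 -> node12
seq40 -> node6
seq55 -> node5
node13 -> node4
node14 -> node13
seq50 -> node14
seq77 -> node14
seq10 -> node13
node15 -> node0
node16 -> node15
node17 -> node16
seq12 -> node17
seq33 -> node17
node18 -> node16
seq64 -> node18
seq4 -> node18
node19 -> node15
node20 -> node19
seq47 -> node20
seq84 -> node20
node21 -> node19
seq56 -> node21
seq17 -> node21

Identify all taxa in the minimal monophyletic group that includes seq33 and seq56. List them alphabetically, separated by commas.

Tracing seq33: it sits inside (seq12,seq33).
Tracing seq56: it sits inside (seq56,seq17).
The smallest clade enclosing both is (((seq12,seq33),(seq64,seq4)),((seq47,seq84),(seq56,seq17))); the answer is its 8 terminal taxa in alphabetical order.

seq12, seq17, seq33, seq4, seq47, seq56, seq64, seq84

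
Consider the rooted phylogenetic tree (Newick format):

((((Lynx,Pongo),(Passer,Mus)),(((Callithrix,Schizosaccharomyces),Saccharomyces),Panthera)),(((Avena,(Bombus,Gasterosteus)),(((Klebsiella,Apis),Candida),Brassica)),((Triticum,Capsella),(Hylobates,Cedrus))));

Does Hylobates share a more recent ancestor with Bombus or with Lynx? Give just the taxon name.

Bombus

The MRCA of Hylobates and Bombus subtends (((Avena,(Bombus,Gasterosteus)),(((Klebsiella,Apis),Candida),Brassica)),((Triticum,Capsella),(Hylobates,Cedrus))) (11 taxa).
The MRCA of Hylobates and Lynx is the root, subtending the entire tree (19 taxa).
The first is nested inside the second, so Hylobates shares a more recent common ancestor with Bombus.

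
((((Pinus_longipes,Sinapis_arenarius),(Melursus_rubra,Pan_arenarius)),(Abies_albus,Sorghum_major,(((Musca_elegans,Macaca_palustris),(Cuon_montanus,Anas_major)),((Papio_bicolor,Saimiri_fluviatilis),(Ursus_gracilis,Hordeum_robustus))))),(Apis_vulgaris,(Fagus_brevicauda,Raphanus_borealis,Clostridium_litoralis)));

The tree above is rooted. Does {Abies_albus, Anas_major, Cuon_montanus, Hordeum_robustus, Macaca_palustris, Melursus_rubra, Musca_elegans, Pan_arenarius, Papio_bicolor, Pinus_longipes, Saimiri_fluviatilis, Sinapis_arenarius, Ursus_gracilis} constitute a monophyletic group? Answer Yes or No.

The MRCA of the listed taxa subtends (((Pinus_longipes,Sinapis_arenarius),(Melursus_rubra,Pan_arenarius)),(Abies_albus,Sorghum_major,(((Musca_elegans,Macaca_palustris),(Cuon_montanus,Anas_major)),((Papio_bicolor,Saimiri_fluviatilis),(Ursus_gracilis,Hordeum_robustus))))).
That clade also contains Sorghum_major, which is not in the proposed group, so the group is not monophyletic.

No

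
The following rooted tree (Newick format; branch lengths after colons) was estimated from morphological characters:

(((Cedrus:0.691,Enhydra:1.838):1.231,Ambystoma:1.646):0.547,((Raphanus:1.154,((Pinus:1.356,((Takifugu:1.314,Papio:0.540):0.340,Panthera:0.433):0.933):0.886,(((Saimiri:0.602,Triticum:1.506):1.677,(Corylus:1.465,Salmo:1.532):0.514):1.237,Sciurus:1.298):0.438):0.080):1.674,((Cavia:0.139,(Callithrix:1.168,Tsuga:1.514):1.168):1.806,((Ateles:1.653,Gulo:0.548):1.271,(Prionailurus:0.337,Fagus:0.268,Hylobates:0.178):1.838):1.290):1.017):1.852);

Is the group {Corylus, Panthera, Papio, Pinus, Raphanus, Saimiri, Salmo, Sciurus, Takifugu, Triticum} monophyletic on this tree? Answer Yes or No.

Yes

The most recent common ancestor of these taxa subtends (Raphanus,((Pinus,((Takifugu,Papio),Panthera)),(((Saimiri,Triticum),(Corylus,Salmo)),Sciurus))).
That clade has exactly 10 tips — every listed taxon and nothing else — so the group is monophyletic.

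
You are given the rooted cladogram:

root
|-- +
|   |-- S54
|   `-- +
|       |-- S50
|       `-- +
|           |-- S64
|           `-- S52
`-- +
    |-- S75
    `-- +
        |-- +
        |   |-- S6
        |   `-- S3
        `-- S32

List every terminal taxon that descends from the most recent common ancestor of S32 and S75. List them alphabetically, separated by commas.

S3, S32, S6, S75

Tracing S32: it sits inside ((S6,S3),S32).
Tracing S75: it sits inside (S75,((S6,S3),S32)).
The smallest clade enclosing both is (S75,((S6,S3),S32)); the answer is its 4 terminal taxa in alphabetical order.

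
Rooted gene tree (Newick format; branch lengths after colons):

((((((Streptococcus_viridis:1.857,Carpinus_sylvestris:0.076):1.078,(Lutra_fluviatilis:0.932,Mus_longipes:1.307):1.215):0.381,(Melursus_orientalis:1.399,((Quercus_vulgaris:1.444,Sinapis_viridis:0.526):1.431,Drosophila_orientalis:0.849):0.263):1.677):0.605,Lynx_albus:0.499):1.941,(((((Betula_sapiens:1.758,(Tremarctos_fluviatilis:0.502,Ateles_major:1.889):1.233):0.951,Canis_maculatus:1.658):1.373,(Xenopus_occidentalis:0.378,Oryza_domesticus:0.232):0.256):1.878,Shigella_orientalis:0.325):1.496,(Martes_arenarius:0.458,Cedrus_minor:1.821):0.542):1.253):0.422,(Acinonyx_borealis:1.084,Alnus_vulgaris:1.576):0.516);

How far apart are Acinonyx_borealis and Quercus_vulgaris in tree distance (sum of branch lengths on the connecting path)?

9.383

The path runs Acinonyx_borealis → … → MRCA → … → Quercus_vulgaris; the MRCA is the root of the tree.
Branch lengths along that path: 1.084 + 0.516 + 0.422 + 1.941 + 0.605 + 1.677 + 0.263 + 1.431 + 1.444 = 9.383.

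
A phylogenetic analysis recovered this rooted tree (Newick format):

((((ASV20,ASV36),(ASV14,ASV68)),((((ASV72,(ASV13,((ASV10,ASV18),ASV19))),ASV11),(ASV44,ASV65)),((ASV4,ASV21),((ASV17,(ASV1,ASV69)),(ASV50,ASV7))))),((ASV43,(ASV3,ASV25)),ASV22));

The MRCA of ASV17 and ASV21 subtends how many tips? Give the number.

7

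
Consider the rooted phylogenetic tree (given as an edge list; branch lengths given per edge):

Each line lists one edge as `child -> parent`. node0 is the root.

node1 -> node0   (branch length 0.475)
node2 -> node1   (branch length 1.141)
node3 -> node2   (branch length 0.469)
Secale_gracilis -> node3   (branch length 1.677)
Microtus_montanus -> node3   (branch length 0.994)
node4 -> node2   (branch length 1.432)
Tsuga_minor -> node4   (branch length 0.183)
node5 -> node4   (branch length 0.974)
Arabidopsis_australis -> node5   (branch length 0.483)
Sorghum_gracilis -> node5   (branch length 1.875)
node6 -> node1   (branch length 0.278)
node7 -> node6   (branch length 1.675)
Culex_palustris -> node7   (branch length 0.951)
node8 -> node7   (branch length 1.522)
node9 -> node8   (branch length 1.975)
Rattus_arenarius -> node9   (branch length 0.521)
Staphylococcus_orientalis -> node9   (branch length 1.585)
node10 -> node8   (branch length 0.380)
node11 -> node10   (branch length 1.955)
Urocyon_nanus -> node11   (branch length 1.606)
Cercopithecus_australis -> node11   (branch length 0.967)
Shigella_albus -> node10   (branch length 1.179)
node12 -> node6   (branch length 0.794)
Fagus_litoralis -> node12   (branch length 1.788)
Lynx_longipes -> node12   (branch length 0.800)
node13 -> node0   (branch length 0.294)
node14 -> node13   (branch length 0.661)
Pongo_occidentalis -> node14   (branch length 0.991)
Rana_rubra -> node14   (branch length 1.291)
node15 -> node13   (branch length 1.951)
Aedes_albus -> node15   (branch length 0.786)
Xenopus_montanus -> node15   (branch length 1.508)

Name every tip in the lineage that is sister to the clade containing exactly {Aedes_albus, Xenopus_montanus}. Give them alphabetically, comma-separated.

Pongo_occidentalis, Rana_rubra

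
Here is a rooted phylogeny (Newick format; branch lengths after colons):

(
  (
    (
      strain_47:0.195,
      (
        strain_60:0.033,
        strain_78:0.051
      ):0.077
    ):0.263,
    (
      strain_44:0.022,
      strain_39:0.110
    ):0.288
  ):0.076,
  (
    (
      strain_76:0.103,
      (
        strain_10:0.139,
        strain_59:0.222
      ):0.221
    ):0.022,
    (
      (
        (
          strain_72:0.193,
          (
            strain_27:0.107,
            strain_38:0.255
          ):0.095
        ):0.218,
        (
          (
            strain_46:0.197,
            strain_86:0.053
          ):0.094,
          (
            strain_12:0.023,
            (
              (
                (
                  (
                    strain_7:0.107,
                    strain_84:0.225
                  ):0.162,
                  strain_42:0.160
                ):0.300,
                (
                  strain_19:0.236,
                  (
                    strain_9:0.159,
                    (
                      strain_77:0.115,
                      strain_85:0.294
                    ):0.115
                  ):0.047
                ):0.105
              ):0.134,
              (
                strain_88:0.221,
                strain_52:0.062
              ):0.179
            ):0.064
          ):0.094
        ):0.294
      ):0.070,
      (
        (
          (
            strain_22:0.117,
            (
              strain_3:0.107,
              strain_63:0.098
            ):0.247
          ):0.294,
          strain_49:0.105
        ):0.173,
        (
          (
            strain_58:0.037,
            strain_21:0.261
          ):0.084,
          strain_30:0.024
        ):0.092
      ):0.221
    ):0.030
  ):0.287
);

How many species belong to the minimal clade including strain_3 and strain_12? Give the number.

22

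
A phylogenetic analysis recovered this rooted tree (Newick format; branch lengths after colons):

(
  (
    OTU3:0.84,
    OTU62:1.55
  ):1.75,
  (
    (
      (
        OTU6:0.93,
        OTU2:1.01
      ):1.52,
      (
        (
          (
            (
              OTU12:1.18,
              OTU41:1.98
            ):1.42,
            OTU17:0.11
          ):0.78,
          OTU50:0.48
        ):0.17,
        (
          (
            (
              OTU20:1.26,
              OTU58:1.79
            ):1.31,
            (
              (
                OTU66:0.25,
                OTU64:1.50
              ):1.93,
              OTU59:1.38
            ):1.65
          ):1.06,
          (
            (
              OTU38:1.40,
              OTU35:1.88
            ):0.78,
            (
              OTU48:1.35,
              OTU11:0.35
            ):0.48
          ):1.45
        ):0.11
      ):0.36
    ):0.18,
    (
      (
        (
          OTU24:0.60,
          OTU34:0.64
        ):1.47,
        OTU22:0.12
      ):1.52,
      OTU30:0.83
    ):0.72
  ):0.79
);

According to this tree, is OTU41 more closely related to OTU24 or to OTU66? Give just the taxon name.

OTU66

The MRCA of OTU41 and OTU66 subtends ((((OTU12,OTU41),OTU17),OTU50),(((OTU20,OTU58),((OTU66,OTU64),OTU59)),((OTU38,OTU35),(OTU48,OTU11)))) (13 taxa).
The MRCA of OTU41 and OTU24 subtends (((OTU6,OTU2),((((OTU12,OTU41),OTU17),OTU50),(((OTU20,OTU58),((OTU66,OTU64),OTU59)),((OTU38,OTU35),(OTU48,OTU11))))),(((OTU24,OTU34),OTU22),OTU30)) (19 taxa).
The first is nested inside the second, so OTU41 shares a more recent common ancestor with OTU66.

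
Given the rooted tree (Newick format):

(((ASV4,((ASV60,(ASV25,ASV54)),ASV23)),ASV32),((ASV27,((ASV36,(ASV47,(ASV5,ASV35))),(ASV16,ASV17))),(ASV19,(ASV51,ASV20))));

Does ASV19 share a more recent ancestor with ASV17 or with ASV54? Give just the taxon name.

The MRCA of ASV19 and ASV17 subtends ((ASV27,((ASV36,(ASV47,(ASV5,ASV35))),(ASV16,ASV17))),(ASV19,(ASV51,ASV20))) (10 taxa).
The MRCA of ASV19 and ASV54 is the root, subtending the entire tree (16 taxa).
The first is nested inside the second, so ASV19 shares a more recent common ancestor with ASV17.

ASV17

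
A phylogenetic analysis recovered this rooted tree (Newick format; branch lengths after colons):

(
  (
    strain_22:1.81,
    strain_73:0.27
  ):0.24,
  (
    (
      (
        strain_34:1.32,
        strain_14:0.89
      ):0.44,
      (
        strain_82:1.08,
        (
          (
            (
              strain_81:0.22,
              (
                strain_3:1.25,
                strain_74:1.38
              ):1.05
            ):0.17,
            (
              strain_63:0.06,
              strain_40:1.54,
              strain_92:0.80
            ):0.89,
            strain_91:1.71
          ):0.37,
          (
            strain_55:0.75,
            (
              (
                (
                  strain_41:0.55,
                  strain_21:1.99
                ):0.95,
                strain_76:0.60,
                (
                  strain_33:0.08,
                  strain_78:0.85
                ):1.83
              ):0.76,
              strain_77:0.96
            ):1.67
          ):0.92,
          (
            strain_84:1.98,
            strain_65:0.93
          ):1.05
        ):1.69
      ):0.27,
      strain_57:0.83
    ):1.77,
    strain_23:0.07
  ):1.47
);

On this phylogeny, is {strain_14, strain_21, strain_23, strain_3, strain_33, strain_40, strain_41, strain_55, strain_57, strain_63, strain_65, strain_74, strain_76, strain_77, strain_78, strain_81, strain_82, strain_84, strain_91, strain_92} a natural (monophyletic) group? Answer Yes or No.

The MRCA of the listed taxa subtends (((strain_34,strain_14),(strain_82,(((strain_81,(strain_3,strain_74)),(strain_63,strain_40,strain_92),strain_91),(strain_55,(((strain_41,strain_21),strain_76,(strain_33,strain_78)),strain_77)),(strain_84,strain_65))),strain_57),strain_23).
That clade also contains strain_34, which is not in the proposed group, so the group is not monophyletic.

No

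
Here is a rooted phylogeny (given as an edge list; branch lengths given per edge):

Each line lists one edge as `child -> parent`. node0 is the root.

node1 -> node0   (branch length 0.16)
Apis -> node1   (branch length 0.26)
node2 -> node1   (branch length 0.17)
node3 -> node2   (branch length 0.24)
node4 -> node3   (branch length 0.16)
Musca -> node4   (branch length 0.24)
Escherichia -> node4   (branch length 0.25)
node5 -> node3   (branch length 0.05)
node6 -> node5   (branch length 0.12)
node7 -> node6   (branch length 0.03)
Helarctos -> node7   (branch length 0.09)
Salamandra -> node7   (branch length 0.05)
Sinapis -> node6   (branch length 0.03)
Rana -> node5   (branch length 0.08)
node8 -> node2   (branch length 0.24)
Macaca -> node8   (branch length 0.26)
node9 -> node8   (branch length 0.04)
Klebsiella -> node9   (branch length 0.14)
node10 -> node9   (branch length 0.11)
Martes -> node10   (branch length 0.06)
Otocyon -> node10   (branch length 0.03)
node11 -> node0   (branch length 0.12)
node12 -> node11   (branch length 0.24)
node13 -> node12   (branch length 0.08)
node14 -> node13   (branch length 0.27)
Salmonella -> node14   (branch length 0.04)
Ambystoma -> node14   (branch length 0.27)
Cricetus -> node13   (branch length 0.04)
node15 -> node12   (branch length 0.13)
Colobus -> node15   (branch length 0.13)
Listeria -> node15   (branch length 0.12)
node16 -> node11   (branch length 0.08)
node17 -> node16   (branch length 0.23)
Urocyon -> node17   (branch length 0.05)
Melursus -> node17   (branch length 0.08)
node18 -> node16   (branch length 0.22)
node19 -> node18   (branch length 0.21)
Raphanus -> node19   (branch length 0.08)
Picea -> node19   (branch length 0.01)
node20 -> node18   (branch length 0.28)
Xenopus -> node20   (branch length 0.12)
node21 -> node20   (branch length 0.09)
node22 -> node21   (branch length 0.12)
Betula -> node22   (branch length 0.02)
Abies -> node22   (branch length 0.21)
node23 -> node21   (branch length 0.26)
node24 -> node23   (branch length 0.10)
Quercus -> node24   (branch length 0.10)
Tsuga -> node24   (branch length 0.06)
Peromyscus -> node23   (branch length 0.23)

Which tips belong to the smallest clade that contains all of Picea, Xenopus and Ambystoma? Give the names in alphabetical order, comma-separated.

Tracing Picea: it sits inside (Raphanus,Picea).
Tracing Xenopus: it sits inside (Xenopus,((Betula,Abies),((Quercus,Tsuga),Peromyscus))).
Tracing Ambystoma: it sits inside (Salmonella,Ambystoma).
The smallest clade enclosing all 3 is ((((Salmonella,Ambystoma),Cricetus),(Colobus,Listeria)),((Urocyon,Melursus),((Raphanus,Picea),(Xenopus,((Betula,Abies),((Quercus,Tsuga),Peromyscus)))))); the answer is its 15 terminal taxa in alphabetical order.

Abies, Ambystoma, Betula, Colobus, Cricetus, Listeria, Melursus, Peromyscus, Picea, Quercus, Raphanus, Salmonella, Tsuga, Urocyon, Xenopus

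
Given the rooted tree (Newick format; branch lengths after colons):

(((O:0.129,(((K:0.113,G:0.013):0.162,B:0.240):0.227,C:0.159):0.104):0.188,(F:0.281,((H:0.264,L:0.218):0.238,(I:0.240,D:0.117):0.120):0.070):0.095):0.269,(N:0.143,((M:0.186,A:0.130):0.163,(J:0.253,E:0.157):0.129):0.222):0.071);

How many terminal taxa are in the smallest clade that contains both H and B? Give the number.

The MRCA of H and B is the node subtending ((O,(((K,G),B),C)),(F,((H,L),(I,D)))).
That clade contains 10 terminal taxa: B, C, D, F, G, H, I, K, L, O.

10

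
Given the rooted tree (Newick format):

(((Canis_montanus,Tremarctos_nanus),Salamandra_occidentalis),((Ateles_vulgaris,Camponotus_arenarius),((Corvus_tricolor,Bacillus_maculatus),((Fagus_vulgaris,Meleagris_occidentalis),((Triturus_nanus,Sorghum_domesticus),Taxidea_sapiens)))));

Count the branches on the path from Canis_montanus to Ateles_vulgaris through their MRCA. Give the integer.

The MRCA of Canis_montanus and Ateles_vulgaris is the root of the tree.
From Canis_montanus up to that node: 3 branches. From Ateles_vulgaris up to the same node: 3 branches. Total: 3 + 3 = 6.

6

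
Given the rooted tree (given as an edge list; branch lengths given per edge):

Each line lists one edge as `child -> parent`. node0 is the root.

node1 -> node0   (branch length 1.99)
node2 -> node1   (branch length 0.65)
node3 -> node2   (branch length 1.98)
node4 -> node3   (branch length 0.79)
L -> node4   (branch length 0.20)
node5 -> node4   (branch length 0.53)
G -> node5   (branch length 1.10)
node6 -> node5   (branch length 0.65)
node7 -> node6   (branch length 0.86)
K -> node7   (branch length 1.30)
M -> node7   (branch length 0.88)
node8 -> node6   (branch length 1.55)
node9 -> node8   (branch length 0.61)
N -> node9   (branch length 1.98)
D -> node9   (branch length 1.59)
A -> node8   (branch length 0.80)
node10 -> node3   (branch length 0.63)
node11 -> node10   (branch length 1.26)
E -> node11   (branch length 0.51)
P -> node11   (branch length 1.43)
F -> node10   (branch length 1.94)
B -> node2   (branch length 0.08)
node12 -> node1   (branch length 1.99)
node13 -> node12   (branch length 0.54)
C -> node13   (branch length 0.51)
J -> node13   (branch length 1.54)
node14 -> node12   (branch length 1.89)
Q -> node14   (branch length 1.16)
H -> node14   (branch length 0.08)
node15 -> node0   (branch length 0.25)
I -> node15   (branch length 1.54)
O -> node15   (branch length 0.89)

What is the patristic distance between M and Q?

The path runs M → … → MRCA → … → Q; the MRCA is the node subtending ((((L,(G,((K,M),((N,D),A)))),((E,P),F)),B),((C,J),(Q,H))).
Branch lengths along that path: 0.88 + 0.86 + 0.65 + 0.53 + 0.79 + 1.98 + 0.65 + 1.99 + 1.89 + 1.16 = 11.38.

11.38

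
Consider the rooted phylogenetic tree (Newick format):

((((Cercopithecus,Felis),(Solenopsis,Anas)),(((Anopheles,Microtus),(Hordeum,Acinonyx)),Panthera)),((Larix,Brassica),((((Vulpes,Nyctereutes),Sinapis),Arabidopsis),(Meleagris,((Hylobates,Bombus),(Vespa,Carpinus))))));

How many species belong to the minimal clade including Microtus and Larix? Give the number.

20

The MRCA of Microtus and Larix is the root, so the clade is the entire tree.
That clade contains 20 terminal taxa: Acinonyx, Anas, Anopheles, Arabidopsis, Bombus, Brassica, Carpinus, Cercopithecus, Felis, Hordeum, Hylobates, Larix, Meleagris, Microtus, Nyctereutes, Panthera, Sinapis, Solenopsis, Vespa, Vulpes.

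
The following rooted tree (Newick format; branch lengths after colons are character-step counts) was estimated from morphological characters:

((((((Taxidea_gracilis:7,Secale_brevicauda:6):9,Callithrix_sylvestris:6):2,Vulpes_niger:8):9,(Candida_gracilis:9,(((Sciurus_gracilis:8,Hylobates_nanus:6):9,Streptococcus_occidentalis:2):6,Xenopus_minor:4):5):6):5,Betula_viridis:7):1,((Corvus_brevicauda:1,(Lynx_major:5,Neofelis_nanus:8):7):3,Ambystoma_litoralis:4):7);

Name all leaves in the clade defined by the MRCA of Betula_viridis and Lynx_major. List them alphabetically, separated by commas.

Ambystoma_litoralis, Betula_viridis, Callithrix_sylvestris, Candida_gracilis, Corvus_brevicauda, Hylobates_nanus, Lynx_major, Neofelis_nanus, Sciurus_gracilis, Secale_brevicauda, Streptococcus_occidentalis, Taxidea_gracilis, Vulpes_niger, Xenopus_minor

Tracing Betula_viridis: it sits inside (((((Taxidea_gracilis,Secale_brevicauda),Callithrix_sylvestris),Vulpes_niger),(Candida_gracilis,(((Sciurus_gracilis,Hylobates_nanus),Streptococcus_occidentalis),Xenopus_minor))),Betula_viridis).
Tracing Lynx_major: it sits inside (Lynx_major,Neofelis_nanus).
The smallest clade enclosing both is the whole tree (their MRCA is the root), so the answer is all 14 tips in alphabetical order.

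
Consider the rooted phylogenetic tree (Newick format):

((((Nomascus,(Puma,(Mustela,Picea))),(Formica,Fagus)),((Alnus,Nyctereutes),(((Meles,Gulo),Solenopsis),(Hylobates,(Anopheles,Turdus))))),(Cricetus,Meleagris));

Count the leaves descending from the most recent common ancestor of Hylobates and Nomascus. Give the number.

14

The MRCA of Hylobates and Nomascus is the node subtending (((Nomascus,(Puma,(Mustela,Picea))),(Formica,Fagus)),((Alnus,Nyctereutes),(((Meles,Gulo),Solenopsis),(Hylobates,(Anopheles,Turdus))))).
That clade contains 14 terminal taxa: Alnus, Anopheles, Fagus, Formica, Gulo, Hylobates, Meles, Mustela, Nomascus, Nyctereutes, Picea, Puma, Solenopsis, Turdus.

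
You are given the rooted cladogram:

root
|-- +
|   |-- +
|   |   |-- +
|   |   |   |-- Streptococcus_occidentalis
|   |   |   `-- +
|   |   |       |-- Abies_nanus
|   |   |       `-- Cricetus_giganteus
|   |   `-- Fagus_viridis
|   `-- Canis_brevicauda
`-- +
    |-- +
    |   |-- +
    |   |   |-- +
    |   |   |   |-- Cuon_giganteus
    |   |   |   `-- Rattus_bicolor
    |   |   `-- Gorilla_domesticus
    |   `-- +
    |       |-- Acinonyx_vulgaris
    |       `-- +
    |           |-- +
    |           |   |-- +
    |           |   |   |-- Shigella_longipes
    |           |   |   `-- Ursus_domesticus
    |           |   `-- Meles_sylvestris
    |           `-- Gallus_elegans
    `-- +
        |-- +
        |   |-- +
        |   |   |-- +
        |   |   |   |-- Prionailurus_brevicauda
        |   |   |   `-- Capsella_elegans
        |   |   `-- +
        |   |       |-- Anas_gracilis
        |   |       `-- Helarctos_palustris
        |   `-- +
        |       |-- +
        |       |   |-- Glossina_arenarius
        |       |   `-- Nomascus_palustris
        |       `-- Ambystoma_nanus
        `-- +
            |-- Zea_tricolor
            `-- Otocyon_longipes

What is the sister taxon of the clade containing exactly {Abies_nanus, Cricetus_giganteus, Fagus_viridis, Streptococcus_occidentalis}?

The clade containing exactly {Abies_nanus, Cricetus_giganteus, Fagus_viridis, Streptococcus_occidentalis} attaches to the tree at the node subtending (((Streptococcus_occidentalis,(Abies_nanus,Cricetus_giganteus)),Fagus_viridis),Canis_brevicauda).
The other lineage descending from that same node — the sister group — is the single tip Canis_brevicauda.

Canis_brevicauda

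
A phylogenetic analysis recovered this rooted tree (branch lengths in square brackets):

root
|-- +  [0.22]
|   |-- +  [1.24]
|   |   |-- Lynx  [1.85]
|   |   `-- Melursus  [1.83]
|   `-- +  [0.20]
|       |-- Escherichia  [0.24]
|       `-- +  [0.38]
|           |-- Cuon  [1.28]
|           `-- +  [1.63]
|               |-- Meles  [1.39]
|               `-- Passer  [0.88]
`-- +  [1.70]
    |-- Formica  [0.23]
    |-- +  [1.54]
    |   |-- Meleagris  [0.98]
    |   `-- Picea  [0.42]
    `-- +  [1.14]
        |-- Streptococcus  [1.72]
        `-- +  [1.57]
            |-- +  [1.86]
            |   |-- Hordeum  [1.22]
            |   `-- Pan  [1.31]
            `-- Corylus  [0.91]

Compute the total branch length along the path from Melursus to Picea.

The path runs Melursus → … → MRCA → … → Picea; the MRCA is the root of the tree.
Branch lengths along that path: 1.83 + 1.24 + 0.22 + 1.70 + 1.54 + 0.42 = 6.95.

6.95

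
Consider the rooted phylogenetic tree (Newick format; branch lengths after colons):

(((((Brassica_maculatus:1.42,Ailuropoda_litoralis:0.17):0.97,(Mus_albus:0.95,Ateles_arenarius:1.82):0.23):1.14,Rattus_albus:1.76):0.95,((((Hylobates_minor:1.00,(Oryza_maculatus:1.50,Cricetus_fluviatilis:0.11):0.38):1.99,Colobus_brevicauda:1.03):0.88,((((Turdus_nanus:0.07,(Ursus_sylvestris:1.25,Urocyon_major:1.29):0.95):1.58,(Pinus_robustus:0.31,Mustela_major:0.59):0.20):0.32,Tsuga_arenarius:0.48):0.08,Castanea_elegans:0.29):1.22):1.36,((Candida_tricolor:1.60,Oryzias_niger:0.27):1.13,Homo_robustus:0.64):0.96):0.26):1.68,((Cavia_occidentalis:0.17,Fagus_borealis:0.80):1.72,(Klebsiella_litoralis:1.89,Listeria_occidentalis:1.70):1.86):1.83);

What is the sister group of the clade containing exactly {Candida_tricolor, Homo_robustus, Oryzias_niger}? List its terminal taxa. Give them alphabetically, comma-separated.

Castanea_elegans, Colobus_brevicauda, Cricetus_fluviatilis, Hylobates_minor, Mustela_major, Oryza_maculatus, Pinus_robustus, Tsuga_arenarius, Turdus_nanus, Urocyon_major, Ursus_sylvestris

The clade containing exactly {Candida_tricolor, Homo_robustus, Oryzias_niger} attaches to the tree at the node subtending ((((Hylobates_minor,(Oryza_maculatus,Cricetus_fluviatilis)),Colobus_brevicauda),((((Turdus_nanus,(Ursus_sylvestris,Urocyon_major)),(Pinus_robustus,Mustela_major)),Tsuga_arenarius),Castanea_elegans)),((Candida_tricolor,Oryzias_niger),Homo_robustus)).
The other lineage descending from that same node — the sister group — is (((Hylobates_minor,(Oryza_maculatus,Cricetus_fluviatilis)),Colobus_brevicauda),((((Turdus_nanus,(Ursus_sylvestris,Urocyon_major)),(Pinus_robustus,Mustela_major)),Tsuga_arenarius),Castanea_elegans)); its 11 tips in alphabetical order are the answer.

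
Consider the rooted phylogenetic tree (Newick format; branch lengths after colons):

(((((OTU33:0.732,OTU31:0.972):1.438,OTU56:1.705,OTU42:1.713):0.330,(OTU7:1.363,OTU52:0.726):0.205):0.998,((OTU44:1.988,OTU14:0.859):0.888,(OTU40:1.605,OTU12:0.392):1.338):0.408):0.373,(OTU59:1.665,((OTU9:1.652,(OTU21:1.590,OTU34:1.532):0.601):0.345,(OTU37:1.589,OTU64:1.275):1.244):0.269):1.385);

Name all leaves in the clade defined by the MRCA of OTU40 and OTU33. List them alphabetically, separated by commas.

Tracing OTU40: it sits inside (OTU40,OTU12).
Tracing OTU33: it sits inside (OTU33,OTU31).
The smallest clade enclosing both is ((((OTU33,OTU31),OTU56,OTU42),(OTU7,OTU52)),((OTU44,OTU14),(OTU40,OTU12))); the answer is its 10 terminal taxa in alphabetical order.

OTU12, OTU14, OTU31, OTU33, OTU40, OTU42, OTU44, OTU52, OTU56, OTU7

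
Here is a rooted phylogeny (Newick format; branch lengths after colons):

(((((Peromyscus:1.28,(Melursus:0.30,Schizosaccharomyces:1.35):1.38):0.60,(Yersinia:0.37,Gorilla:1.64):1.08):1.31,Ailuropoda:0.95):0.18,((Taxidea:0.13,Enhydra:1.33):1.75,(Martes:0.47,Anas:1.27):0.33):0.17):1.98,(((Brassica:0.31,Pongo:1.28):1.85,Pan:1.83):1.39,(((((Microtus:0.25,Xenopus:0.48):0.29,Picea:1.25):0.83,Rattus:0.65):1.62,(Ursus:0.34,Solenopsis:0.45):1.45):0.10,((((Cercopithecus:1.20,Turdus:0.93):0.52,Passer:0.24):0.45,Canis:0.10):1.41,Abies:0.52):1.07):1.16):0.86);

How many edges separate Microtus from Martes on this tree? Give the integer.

11

The MRCA of Microtus and Martes is the root of the tree.
From Microtus up to that node: 7 branches. From Martes up to the same node: 4 branches. Total: 7 + 4 = 11.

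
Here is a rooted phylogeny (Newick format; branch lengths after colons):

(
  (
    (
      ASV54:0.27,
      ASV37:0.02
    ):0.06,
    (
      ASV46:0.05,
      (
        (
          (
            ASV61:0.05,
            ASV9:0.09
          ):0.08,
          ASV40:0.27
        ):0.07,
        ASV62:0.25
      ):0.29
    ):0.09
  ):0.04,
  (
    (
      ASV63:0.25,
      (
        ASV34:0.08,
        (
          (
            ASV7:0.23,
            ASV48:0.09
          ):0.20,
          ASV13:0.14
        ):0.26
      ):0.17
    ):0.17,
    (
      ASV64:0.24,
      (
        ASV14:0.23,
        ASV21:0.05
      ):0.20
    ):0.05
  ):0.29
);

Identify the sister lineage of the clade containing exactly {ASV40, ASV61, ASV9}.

ASV62

The clade containing exactly {ASV40, ASV61, ASV9} attaches to the tree at the node subtending (((ASV61,ASV9),ASV40),ASV62).
The other lineage descending from that same node — the sister group — is the single tip ASV62.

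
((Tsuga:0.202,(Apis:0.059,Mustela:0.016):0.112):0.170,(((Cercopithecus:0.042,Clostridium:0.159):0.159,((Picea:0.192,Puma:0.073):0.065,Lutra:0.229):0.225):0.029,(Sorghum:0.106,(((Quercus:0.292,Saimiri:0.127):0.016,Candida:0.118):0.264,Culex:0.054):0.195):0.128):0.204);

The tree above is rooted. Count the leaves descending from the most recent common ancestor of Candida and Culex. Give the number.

4

The MRCA of Candida and Culex is the node subtending (((Quercus,Saimiri),Candida),Culex).
That clade contains 4 terminal taxa: Candida, Culex, Quercus, Saimiri.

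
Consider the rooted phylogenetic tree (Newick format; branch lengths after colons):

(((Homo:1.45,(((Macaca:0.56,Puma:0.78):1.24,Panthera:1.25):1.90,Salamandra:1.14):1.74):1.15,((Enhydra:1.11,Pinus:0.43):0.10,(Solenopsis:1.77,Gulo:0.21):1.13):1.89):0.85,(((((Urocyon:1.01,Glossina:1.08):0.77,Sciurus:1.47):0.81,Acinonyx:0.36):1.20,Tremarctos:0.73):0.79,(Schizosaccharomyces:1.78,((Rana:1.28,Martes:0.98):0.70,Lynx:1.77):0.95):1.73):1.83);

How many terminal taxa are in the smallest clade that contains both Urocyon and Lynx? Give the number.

The MRCA of Urocyon and Lynx is the node subtending (((((Urocyon,Glossina),Sciurus),Acinonyx),Tremarctos),(Schizosaccharomyces,((Rana,Martes),Lynx))).
That clade contains 9 terminal taxa: Acinonyx, Glossina, Lynx, Martes, Rana, Schizosaccharomyces, Sciurus, Tremarctos, Urocyon.

9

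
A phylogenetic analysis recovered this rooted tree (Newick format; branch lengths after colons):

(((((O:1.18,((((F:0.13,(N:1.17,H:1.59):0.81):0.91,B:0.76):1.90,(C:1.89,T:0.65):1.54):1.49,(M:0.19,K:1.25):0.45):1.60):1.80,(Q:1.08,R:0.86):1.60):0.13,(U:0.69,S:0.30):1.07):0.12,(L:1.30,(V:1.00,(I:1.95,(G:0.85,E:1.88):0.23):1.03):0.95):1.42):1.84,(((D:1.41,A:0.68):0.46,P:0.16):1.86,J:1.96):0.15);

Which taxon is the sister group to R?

Q

R attaches to the tree at the node subtending (Q,R).
The other lineage descending from that same node — the sister group — is the single tip Q.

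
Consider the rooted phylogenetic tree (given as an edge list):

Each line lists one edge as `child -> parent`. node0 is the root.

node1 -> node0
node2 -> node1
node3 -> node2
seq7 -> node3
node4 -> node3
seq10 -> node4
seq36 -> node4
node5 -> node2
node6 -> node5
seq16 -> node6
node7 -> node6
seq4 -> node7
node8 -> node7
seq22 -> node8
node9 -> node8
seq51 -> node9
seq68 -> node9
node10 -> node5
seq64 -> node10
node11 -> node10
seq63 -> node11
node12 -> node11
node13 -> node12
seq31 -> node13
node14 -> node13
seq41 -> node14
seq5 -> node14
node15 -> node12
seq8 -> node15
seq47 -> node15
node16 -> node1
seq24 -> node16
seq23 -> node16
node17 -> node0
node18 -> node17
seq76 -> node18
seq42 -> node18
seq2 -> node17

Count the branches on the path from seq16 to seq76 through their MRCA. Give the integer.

The MRCA of seq16 and seq76 is the root of the tree.
From seq16 up to that node: 5 branches. From seq76 up to the same node: 3 branches. Total: 5 + 3 = 8.

8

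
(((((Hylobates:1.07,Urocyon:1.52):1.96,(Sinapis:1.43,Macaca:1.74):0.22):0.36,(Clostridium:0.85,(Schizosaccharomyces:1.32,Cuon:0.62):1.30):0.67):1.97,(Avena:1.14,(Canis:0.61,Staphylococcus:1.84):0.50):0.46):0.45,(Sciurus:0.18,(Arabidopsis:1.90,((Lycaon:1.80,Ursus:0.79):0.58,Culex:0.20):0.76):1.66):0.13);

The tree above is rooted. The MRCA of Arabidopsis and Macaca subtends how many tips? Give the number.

The MRCA of Arabidopsis and Macaca is the root, so the clade is the entire tree.
That clade contains 15 terminal taxa: Arabidopsis, Avena, Canis, Clostridium, Culex, Cuon, Hylobates, Lycaon, Macaca, Schizosaccharomyces, Sciurus, Sinapis, Staphylococcus, Urocyon, Ursus.

15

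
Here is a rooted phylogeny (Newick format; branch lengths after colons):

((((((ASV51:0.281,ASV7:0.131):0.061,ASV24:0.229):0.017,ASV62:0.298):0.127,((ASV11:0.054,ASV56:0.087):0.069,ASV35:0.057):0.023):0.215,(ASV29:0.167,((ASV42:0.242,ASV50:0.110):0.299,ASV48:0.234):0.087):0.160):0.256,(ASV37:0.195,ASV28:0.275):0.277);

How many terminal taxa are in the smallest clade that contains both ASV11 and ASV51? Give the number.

7

The MRCA of ASV11 and ASV51 is the node subtending ((((ASV51,ASV7),ASV24),ASV62),((ASV11,ASV56),ASV35)).
That clade contains 7 terminal taxa: ASV11, ASV24, ASV35, ASV51, ASV56, ASV62, ASV7.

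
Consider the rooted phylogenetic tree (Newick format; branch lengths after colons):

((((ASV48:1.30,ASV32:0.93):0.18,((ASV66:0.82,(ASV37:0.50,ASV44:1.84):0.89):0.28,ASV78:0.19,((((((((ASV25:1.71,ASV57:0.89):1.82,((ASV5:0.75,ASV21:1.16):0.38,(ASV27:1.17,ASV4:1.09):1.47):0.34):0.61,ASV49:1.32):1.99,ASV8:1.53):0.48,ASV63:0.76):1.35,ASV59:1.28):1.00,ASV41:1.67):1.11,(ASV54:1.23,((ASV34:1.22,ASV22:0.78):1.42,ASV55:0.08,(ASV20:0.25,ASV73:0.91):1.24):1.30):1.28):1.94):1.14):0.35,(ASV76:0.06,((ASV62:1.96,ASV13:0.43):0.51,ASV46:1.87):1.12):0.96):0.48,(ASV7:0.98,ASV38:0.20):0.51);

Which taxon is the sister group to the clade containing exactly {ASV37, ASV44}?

ASV66

The clade containing exactly {ASV37, ASV44} attaches to the tree at the node subtending (ASV66,(ASV37,ASV44)).
The other lineage descending from that same node — the sister group — is the single tip ASV66.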